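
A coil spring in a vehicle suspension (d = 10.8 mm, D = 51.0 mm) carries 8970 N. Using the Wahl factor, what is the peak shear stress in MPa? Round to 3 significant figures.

1230 MPa

Spring index C = D/d = 51.0/10.8 = 4.7222
K_W = (4C−1)/(4C−4) + 0.615/C = 17.889/14.889 + 0.1302 = 1.3317
τ₀ = 8FD/(πd³) = 8·8970·51.0/(π·10.8³) = 3.65976e+06/3957.5 = 924.77 MPa
τ_max = K·τ₀ = 1.3317 × 924.77 = 1231.5 MPa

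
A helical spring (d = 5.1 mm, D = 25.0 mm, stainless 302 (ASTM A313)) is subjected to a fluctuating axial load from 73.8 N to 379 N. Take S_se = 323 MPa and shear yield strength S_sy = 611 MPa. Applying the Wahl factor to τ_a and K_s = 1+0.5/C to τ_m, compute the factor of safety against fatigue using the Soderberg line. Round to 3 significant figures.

2.02

C = D/d = 25.0/5.1 = 4.9020; K_W = (4C−1)/(4C−4)+0.615/C = 1.3177; K_s = 1+0.5/C = 1.1020
F_a = (F_max−F_min)/2 = 152.6 N; F_m = (F_max+F_min)/2 = 226.4 N
τ_a = K_W·8F_aD/(πd³) = 1.3177 × 73.236 = 96.501 MPa
τ_m = K_s·8F_mD/(πd³) = 1.1020 × 108.65 = 119.74 MPa
Soderberg: 1/n_f = τ_a/S_se + τ_m/S_sy = 96.501/323 + 119.74/611 = 0.29876 + 0.19597 = 0.49473
n_f = 1/0.49473 = 2.021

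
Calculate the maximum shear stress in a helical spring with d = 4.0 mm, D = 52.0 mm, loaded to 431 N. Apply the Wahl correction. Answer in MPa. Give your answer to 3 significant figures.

Spring index C = D/d = 52.0/4.0 = 13.0000
K_W = (4C−1)/(4C−4) + 0.615/C = 51.000/48.000 + 0.0473 = 1.1098
τ₀ = 8FD/(πd³) = 8·431·52.0/(π·4.0³) = 179296/201.06 = 891.75 MPa
τ_max = K·τ₀ = 1.1098 × 891.75 = 989.67 MPa

990 MPa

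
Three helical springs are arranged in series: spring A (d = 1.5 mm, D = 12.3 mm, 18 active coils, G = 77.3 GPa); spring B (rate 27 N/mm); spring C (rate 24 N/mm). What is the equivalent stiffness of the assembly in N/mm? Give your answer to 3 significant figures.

k_A = Gd⁴/(8D³N_a) = (77.3×10³)(1.5⁴)/(8·12.3³·18) = 1.4604 N/mm
Series: 1/k_eq = 1/1.4604 + 1/27 + 1/24 = 0.76346; k_eq = 1.3098 N/mm

1.31 N/mm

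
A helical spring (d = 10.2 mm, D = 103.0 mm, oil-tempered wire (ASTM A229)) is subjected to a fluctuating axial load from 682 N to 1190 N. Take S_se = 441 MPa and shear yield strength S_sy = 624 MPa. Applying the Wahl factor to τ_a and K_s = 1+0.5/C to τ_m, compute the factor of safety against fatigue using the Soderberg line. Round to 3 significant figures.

C = D/d = 103.0/10.2 = 10.0980; K_W = (4C−1)/(4C−4)+0.615/C = 1.1433; K_s = 1+0.5/C = 1.0495
F_a = (F_max−F_min)/2 = 254 N; F_m = (F_max+F_min)/2 = 936 N
τ_a = K_W·8F_aD/(πd³) = 1.1433 × 62.778 = 71.777 MPa
τ_m = K_s·8F_mD/(πd³) = 1.0495 × 231.34 = 242.8 MPa
Soderberg: 1/n_f = τ_a/S_se + τ_m/S_sy = 71.777/441 + 242.8/624 = 0.16276 + 0.38910 = 0.55186
n_f = 1/0.55186 = 1.812

1.81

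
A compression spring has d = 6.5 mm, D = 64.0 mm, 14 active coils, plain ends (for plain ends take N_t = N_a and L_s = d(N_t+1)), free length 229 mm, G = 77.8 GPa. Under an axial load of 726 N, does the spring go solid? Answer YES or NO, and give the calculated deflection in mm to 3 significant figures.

k = Gd⁴/(8D³N_a) = (77.8×10³)(6.5⁴)/(8·64.0³·14) = 4.7302 N/mm
N_t = 14; L_s = 6.5·15 = 97.5 mm; δ_solid = L₀ − L_s = 229 − 97.5 = 131.5 mm
δ = F/k = 726/4.7302 = 153.48 mm
δ ≥ δ_solid → spring goes solid

YES, δ = 153 mm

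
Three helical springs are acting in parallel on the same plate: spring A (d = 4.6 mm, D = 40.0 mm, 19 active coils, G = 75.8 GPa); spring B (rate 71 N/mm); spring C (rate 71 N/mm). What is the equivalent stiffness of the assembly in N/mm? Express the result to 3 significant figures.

145 N/mm

k_A = Gd⁴/(8D³N_a) = (75.8×10³)(4.6⁴)/(8·40.0³·19) = 3.4888 N/mm
Parallel: k_eq = 3.4888 + 71 + 71 = 145.49 N/mm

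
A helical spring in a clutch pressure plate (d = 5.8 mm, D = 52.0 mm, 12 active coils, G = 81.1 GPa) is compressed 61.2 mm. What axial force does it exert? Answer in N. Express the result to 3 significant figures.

k = Gd⁴/(8D³N_a) = (81.1×10³)(5.8⁴)/(8·52.0³·12) = 6.7991 N/mm
F = k·δ = 6.7991 × 61.2 = 416.11 N

416 N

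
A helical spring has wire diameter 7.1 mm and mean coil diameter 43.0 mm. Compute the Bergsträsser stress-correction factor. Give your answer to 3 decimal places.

C = D/d = 43.0/7.1 = 6.0563
K_B = (4C+2)/(4C−3) = 26.225/21.225 = 1.2356

1.236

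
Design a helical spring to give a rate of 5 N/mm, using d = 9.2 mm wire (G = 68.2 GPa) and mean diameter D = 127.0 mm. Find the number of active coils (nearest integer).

6

N_a = Gd⁴/(8D³k) = (68.2×10³ × 9.2⁴)/(8 × 127.0³ × 5)
    = 4.8858e+08 / 8.19353e+07 = 5.963 → 6 coils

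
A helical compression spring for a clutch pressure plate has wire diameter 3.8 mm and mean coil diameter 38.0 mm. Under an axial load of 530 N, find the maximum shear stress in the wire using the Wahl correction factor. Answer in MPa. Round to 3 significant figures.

Spring index C = D/d = 38.0/3.8 = 10.0000
K_W = (4C−1)/(4C−4) + 0.615/C = 39.000/36.000 + 0.0615 = 1.1448
τ₀ = 8FD/(πd³) = 8·530·38.0/(π·3.8³) = 161120/172.39 = 934.65 MPa
τ_max = K·τ₀ = 1.1448 × 934.65 = 1070 MPa

1070 MPa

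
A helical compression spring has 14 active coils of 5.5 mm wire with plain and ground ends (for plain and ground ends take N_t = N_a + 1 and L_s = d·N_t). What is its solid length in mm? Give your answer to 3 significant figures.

plain and ground ends: N_t = N_a + 1 = 14 + 1 = 15
L_s = d·N_t = 5.5 × 15 = 82.5 mm

82.5 mm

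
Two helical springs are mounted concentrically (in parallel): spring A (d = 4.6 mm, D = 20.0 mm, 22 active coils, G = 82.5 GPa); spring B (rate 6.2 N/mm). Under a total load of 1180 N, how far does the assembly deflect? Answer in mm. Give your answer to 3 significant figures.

k_A = Gd⁴/(8D³N_a) = (82.5×10³)(4.6⁴)/(8·20.0³·22) = 26.235 N/mm
Parallel: k_eq = 26.235 + 6.2 = 32.435 N/mm
δ = F/k_eq = 1180/32.435 = 36.38 mm

36.4 mm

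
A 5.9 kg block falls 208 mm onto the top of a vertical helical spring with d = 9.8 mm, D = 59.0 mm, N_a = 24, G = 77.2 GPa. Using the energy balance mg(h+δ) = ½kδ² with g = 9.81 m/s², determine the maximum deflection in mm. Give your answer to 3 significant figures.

39.9 mm

k = Gd⁴/(8D³N_a) = (77.2×10³)(9.8⁴)/(8·59.0³·24) = 18.058 N/mm
W = mg = 5.9 × 9.81 = 57.879 N
½kδ² − Wδ − Wh = 0 → δ = (W + √(W² + 2kWh))/k
δ = (57.879 + √(3350 + 434789))/18.058 = (57.879 + 661.92)/18.058 = 39.861 mm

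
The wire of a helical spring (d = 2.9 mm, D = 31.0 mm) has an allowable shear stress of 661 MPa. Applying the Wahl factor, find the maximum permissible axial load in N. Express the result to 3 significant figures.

C = D/d = 31.0/2.9 = 10.6897
K_W = (4C−1)/(4C−4) + 0.615/C = 41.759/38.759 + 0.0575 = 1.1349
τ_max = K·8FD/(πd³) → F_max = τ_allow·πd³/(8DK)
F_max = 661·π·2.9³/(8·31.0·1.1349) = 50646/281.46 = 179.94 N

180 N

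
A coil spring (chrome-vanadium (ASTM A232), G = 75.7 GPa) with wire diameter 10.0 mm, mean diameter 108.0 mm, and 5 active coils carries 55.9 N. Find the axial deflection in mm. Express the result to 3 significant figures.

k = Gd⁴/(8D³N_a) = (75.7×10³)(10.0⁴)/(8·108.0³·5) = 15.023 N/mm
δ = F/k = 55.9 / 15.023 = 3.7209 mm

3.72 mm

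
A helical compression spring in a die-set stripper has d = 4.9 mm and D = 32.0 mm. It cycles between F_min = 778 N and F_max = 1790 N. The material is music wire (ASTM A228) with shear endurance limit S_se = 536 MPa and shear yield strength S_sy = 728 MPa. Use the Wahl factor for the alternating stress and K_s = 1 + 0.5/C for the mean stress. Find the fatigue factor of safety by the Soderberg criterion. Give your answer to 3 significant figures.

C = D/d = 32.0/4.9 = 6.5306; K_W = (4C−1)/(4C−4)+0.615/C = 1.2298; K_s = 1+0.5/C = 1.0766
F_a = (F_max−F_min)/2 = 506 N; F_m = (F_max+F_min)/2 = 1284 N
τ_a = K_W·8F_aD/(πd³) = 1.2298 × 350.47 = 431 MPa
τ_m = K_s·8F_mD/(πd³) = 1.0766 × 889.34 = 957.43 MPa
Soderberg: 1/n_f = τ_a/S_se + τ_m/S_sy = 431/536 + 957.43/728 = 0.80411 + 1.31515 = 2.1193
n_f = 1/2.1193 = 0.4719

0.472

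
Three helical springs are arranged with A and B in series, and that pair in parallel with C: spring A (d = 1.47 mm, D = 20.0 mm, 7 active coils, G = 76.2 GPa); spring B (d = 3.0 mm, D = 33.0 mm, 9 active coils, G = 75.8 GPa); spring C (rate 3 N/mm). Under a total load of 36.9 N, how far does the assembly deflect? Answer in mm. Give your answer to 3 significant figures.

k_A = Gd⁴/(8D³N_a) = (76.2×10³)(1.47⁴)/(8·20.0³·7) = 0.79423 N/mm
k_B = Gd⁴/(8D³N_a) = (75.8×10³)(3.0⁴)/(8·33.0³·9) = 2.3729 N/mm
Springs A,B series: k_AB = 1/(1/0.79423+1/2.3729) = 0.59506 N/mm; parallel with C: k_eq = 0.59506+3 = 3.5951 N/mm
δ = F/k_eq = 36.9/3.5951 = 10.264 mm

10.3 mm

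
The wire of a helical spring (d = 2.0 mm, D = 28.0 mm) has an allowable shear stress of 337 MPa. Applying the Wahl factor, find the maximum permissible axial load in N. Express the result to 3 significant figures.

34.3 N

C = D/d = 28.0/2.0 = 14.0000
K_W = (4C−1)/(4C−4) + 0.615/C = 55.000/52.000 + 0.0439 = 1.1016
τ_max = K·8FD/(πd³) → F_max = τ_allow·πd³/(8DK)
F_max = 337·π·2.0³/(8·28.0·1.1016) = 8469.7/246.76 = 34.323 N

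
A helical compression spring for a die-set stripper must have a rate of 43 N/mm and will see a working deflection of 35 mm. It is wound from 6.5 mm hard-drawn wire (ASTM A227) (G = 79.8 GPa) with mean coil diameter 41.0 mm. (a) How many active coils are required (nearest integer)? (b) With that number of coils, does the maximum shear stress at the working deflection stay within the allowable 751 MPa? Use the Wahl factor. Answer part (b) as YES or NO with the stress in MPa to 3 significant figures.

(a) 6 coils; (b) YES, τ_max = 710 MPa

N_a = Gd⁴/(8D³k) = (79.8×10³)(6.5⁴)/(8·41.0³·43) = 6.008 → N_a = 6
Actual rate k = Gd⁴/(8D³·6) = 43.059 N/mm
Working load F = kδ = 43.059·35 = 1507.1 N
C = 41.0/6.5 = 6.3077; K_W = (4C−1)/(4C−4)+0.615/C = 1.2388
τ_max = K_W·8FD/(πd³) = 1.2388·572.95 = 709.77 MPa
τ_max ≤ 751 MPa → acceptable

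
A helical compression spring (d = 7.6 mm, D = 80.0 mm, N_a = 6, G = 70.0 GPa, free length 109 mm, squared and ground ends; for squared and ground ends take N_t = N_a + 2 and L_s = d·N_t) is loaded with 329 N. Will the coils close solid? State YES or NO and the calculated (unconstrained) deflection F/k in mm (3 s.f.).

NO, δ = 34.6 mm

k = Gd⁴/(8D³N_a) = (70.0×10³)(7.6⁴)/(8·80.0³·6) = 9.5026 N/mm
N_t = 8; L_s = 7.6·8 = 60.8 mm; δ_solid = L₀ − L_s = 109 − 60.8 = 48.2 mm
δ = F/k = 329/9.5026 = 34.622 mm
δ < δ_solid → spring does not go solid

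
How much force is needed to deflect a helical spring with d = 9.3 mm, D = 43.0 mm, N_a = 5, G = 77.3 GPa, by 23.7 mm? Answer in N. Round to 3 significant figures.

k = Gd⁴/(8D³N_a) = (77.3×10³)(9.3⁴)/(8·43.0³·5) = 181.82 N/mm
F = k·δ = 181.82 × 23.7 = 4309.2 N

4310 N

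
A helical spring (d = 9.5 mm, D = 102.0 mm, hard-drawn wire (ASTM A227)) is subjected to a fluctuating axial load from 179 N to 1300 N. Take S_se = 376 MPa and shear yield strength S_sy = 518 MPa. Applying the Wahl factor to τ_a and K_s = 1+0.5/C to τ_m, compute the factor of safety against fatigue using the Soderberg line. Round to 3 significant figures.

C = D/d = 102.0/9.5 = 10.7368; K_W = (4C−1)/(4C−4)+0.615/C = 1.1343; K_s = 1+0.5/C = 1.0466
F_a = (F_max−F_min)/2 = 560.5 N; F_m = (F_max+F_min)/2 = 739.5 N
τ_a = K_W·8F_aD/(πd³) = 1.1343 × 169.8 = 192.61 MPa
τ_m = K_s·8F_mD/(πd³) = 1.0466 × 224.03 = 234.46 MPa
Soderberg: 1/n_f = τ_a/S_se + τ_m/S_sy = 192.61/376 + 234.46/518 = 0.51226 + 0.45263 = 0.96489
n_f = 1/0.96489 = 1.036

1.04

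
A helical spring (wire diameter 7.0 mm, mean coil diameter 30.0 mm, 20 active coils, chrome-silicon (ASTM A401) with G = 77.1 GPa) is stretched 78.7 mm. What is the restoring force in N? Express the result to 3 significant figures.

k = Gd⁴/(8D³N_a) = (77.1×10³)(7.0⁴)/(8·30.0³·20) = 42.851 N/mm
F = k·δ = 42.851 × 78.7 = 3372.4 N

3370 N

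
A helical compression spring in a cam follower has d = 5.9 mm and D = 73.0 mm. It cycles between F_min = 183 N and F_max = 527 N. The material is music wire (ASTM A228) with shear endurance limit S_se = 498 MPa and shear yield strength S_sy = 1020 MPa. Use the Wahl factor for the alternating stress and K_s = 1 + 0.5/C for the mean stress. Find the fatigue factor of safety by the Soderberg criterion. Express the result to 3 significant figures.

1.48

C = D/d = 73.0/5.9 = 12.3729; K_W = (4C−1)/(4C−4)+0.615/C = 1.1157; K_s = 1+0.5/C = 1.0404
F_a = (F_max−F_min)/2 = 172 N; F_m = (F_max+F_min)/2 = 355 N
τ_a = K_W·8F_aD/(πd³) = 1.1157 × 155.68 = 173.69 MPa
τ_m = K_s·8F_mD/(πd³) = 1.0404 × 321.32 = 334.3 MPa
Soderberg: 1/n_f = τ_a/S_se + τ_m/S_sy = 173.69/498 + 334.3/1020 = 0.34877 + 0.32775 = 0.67651
n_f = 1/0.67651 = 1.478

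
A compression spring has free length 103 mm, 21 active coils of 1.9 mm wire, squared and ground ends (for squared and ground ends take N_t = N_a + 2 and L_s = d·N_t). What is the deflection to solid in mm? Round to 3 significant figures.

59.3 mm

N_t = 23; L_s = 1.9·23 = 43.7 mm
δ_solid = L₀ − L_s = 103 − 43.7 = 59.3 mm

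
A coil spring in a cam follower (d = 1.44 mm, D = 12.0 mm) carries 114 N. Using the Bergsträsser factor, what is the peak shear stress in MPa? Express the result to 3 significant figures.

Spring index C = D/d = 12.0/1.44 = 8.3333
K_B = (4C+2)/(4C−3) = 35.333/30.333 = 1.1648
τ₀ = 8FD/(πd³) = 8·114·12.0/(π·1.44³) = 10944/9.3807 = 1166.6 MPa
τ_max = K·τ₀ = 1.1648 × 1166.6 = 1358.9 MPa

1360 MPa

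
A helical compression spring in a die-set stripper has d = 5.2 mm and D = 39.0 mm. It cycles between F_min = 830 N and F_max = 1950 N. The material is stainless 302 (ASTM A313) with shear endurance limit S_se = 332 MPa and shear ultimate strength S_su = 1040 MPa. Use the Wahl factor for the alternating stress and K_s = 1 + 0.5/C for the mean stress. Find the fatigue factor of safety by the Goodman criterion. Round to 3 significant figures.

0.411

C = D/d = 39.0/5.2 = 7.5000; K_W = (4C−1)/(4C−4)+0.615/C = 1.1974; K_s = 1+0.5/C = 1.0667
F_a = (F_max−F_min)/2 = 560 N; F_m = (F_max+F_min)/2 = 1390 N
τ_a = K_W·8F_aD/(πd³) = 1.1974 × 395.53 = 473.61 MPa
τ_m = K_s·8F_mD/(πd³) = 1.0667 × 981.77 = 1047.2 MPa
Goodman: 1/n_f = τ_a/S_se + τ_m/S_su = 473.61/332 + 1047.2/1040 = 1.42652 + 1.00694 = 2.4335
n_f = 1/2.4335 = 0.4109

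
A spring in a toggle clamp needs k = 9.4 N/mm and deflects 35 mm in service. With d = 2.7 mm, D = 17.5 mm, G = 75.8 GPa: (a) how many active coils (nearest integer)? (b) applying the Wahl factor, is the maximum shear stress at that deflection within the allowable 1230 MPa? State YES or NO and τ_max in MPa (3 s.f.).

N_a = Gd⁴/(8D³k) = (75.8×10³)(2.7⁴)/(8·17.5³·9.4) = 9.995 → N_a = 10
Actual rate k = Gd⁴/(8D³·10) = 9.3955 N/mm
Working load F = kδ = 9.3955·35 = 328.84 N
C = 17.5/2.7 = 6.4815; K_W = (4C−1)/(4C−4)+0.615/C = 1.2317
τ_max = K_W·8FD/(πd³) = 1.2317·744.52 = 917.03 MPa
τ_max ≤ 1230 MPa → acceptable

(a) 10 coils; (b) YES, τ_max = 917 MPa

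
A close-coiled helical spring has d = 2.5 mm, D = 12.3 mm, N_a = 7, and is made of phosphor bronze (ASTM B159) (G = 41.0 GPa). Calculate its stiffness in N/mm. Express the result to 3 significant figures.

k = Gd⁴/(8D³N_a) = (41.0×10³ × 2.5⁴) / (8 × 12.3³ × 7)
  = 1.60156e+06 / 104209 = 15.369 N/mm

15.4 N/mm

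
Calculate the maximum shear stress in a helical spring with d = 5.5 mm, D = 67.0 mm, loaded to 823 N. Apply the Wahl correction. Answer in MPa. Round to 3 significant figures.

Spring index C = D/d = 67.0/5.5 = 12.1818
K_W = (4C−1)/(4C−4) + 0.615/C = 47.727/44.727 + 0.0505 = 1.1176
τ₀ = 8FD/(πd³) = 8·823·67.0/(π·5.5³) = 441128/522.68 = 843.97 MPa
τ_max = K·τ₀ = 1.1176 × 843.97 = 943.18 MPa

943 MPa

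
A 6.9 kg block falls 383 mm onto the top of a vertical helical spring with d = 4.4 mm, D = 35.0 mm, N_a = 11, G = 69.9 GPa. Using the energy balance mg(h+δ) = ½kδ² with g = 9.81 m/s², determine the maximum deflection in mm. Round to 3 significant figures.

96.7 mm

k = Gd⁴/(8D³N_a) = (69.9×10³)(4.4⁴)/(8·35.0³·11) = 6.9439 N/mm
W = mg = 6.9 × 9.81 = 67.689 N
½kδ² − Wδ − Wh = 0 → δ = (W + √(W² + 2kWh))/k
δ = (67.689 + √(4581.8 + 360038))/6.9439 = (67.689 + 603.84)/6.9439 = 96.708 mm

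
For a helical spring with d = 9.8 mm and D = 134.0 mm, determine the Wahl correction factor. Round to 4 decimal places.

1.1042

C = D/d = 134.0/9.8 = 13.6735
K_W = (4C−1)/(4C−4) + 0.615/C = 53.694/50.694 + 0.0450 = 1.1042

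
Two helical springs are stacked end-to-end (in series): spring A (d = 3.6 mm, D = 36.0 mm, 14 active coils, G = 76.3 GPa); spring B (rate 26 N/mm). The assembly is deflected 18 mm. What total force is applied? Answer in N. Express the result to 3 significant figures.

40.3 N

k_A = Gd⁴/(8D³N_a) = (76.3×10³)(3.6⁴)/(8·36.0³·14) = 2.4525 N/mm
Series: 1/k_eq = 1/2.4525 + 1/26 = 0.44621; k_eq = 2.2411 N/mm
F = k_eq·δ = 2.2411·18 = 40.34 N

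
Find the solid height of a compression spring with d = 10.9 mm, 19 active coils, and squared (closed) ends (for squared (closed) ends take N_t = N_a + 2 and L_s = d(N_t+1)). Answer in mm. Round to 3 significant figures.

squared (closed) ends: N_t = N_a + 2 = 19 + 2 = 21
L_s = d·(N_t+1) = 10.9 × 22 = 239.8 mm

240 mm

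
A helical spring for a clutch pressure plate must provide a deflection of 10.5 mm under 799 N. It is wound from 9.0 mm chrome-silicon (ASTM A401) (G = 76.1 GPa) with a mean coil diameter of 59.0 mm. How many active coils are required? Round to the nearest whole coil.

4

Required rate k = F/δ = 799/10.5 = 76.095 N/mm
N_a = Gd⁴/(8D³k) = (76.1×10³ × 9.0⁴)/(8 × 59.0³ × 76.095)
    = 4.99292e+08 / 1.25027e+08 = 3.993 → 4 coils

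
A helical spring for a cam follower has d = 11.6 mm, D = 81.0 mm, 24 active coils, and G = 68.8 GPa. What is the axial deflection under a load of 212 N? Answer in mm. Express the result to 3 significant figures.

k = Gd⁴/(8D³N_a) = (68.8×10³)(11.6⁴)/(8·81.0³·24) = 12.209 N/mm
δ = F/k = 212 / 12.209 = 17.365 mm

17.4 mm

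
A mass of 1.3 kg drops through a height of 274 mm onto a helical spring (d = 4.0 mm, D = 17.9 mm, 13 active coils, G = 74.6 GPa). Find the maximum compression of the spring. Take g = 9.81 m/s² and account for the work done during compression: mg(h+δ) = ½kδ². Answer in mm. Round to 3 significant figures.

k = Gd⁴/(8D³N_a) = (74.6×10³)(4.0⁴)/(8·17.9³·13) = 32.017 N/mm
W = mg = 1.3 × 9.81 = 12.753 N
½kδ² − Wδ − Wh = 0 → δ = (W + √(W² + 2kWh))/k
δ = (12.753 + √(162.64 + 223758))/32.017 = (12.753 + 473.2)/32.017 = 15.178 mm

15.2 mm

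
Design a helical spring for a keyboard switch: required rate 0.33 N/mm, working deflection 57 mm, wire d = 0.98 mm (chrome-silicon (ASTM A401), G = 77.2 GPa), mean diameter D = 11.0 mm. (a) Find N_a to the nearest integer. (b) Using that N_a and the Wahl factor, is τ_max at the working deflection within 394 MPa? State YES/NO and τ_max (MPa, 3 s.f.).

(a) 20 coils; (b) NO, τ_max = 640 MPa

N_a = Gd⁴/(8D³k) = (77.2×10³)(0.98⁴)/(8·11.0³·0.33) = 20.26 → N_a = 20
Actual rate k = Gd⁴/(8D³·20) = 0.33437 N/mm
Working load F = kδ = 0.33437·57 = 19.059 N
C = 11.0/0.98 = 11.2245; K_W = (4C−1)/(4C−4)+0.615/C = 1.1281
τ_max = K_W·8FD/(πd³) = 1.1281·567.22 = 639.91 MPa
τ_max > 394 MPa → exceeds allowable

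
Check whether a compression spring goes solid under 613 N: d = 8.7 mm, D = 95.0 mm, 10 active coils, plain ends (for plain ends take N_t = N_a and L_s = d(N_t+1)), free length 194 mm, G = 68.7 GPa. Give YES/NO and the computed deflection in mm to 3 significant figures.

YES, δ = 107 mm

k = Gd⁴/(8D³N_a) = (68.7×10³)(8.7⁴)/(8·95.0³·10) = 5.7382 N/mm
N_t = 10; L_s = 8.7·11 = 95.7 mm; δ_solid = L₀ − L_s = 194 − 95.7 = 98.3 mm
δ = F/k = 613/5.7382 = 106.83 mm
δ ≥ δ_solid → spring goes solid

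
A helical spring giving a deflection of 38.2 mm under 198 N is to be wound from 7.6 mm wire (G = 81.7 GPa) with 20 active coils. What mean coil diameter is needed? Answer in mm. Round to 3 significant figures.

Required rate k = F/δ = 198/38.2 = 5.1832 N/mm
D = (Gd⁴/(8N_a·k))^(1/3) = (81.7×10³·7.6⁴/(8·20·5.1832))^(1/3)
  = (328666)^(1/3) = 69.0110 mm

69.0 mm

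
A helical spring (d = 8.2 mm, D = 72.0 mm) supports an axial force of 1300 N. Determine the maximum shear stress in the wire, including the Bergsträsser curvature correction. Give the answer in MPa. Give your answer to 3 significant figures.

500 MPa

Spring index C = D/d = 72.0/8.2 = 8.7805
K_B = (4C+2)/(4C−3) = 37.122/32.122 = 1.1557
τ₀ = 8FD/(πd³) = 8·1300·72.0/(π·8.2³) = 748800/1732.2 = 432.29 MPa
τ_max = K·τ₀ = 1.1557 × 432.29 = 499.58 MPa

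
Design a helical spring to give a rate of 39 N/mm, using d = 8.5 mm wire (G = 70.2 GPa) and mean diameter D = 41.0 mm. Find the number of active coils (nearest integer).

N_a = Gd⁴/(8D³k) = (70.2×10³ × 8.5⁴)/(8 × 41.0³ × 39)
    = 3.66448e+08 / 2.15034e+07 = 17.04 → 17 coils

17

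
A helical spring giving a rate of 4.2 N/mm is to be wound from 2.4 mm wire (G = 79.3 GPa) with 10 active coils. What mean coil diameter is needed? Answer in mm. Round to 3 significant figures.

D = (Gd⁴/(8N_a·k))^(1/3) = (79.3×10³·2.4⁴/(8·10·4.2))^(1/3)
  = (7830.31)^(1/3) = 19.8576 mm

19.9 mm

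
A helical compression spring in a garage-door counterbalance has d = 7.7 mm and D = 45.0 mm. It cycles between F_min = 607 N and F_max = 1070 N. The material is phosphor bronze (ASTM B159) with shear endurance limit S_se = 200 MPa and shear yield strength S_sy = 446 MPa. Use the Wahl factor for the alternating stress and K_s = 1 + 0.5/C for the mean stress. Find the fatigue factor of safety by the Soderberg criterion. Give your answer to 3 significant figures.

C = D/d = 45.0/7.7 = 5.8442; K_W = (4C−1)/(4C−4)+0.615/C = 1.2601; K_s = 1+0.5/C = 1.0856
F_a = (F_max−F_min)/2 = 231.5 N; F_m = (F_max+F_min)/2 = 838.5 N
τ_a = K_W·8F_aD/(πd³) = 1.2601 × 58.107 = 73.219 MPa
τ_m = K_s·8F_mD/(πd³) = 1.0856 × 210.47 = 228.47 MPa
Soderberg: 1/n_f = τ_a/S_se + τ_m/S_sy = 73.219/200 + 228.47/446 = 0.36609 + 0.51227 = 0.87837
n_f = 1/0.87837 = 1.138

1.14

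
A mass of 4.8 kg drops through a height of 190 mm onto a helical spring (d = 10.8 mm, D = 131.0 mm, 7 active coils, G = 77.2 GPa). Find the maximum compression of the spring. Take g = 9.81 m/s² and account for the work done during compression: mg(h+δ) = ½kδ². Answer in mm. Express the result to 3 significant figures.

52.3 mm

k = Gd⁴/(8D³N_a) = (77.2×10³)(10.8⁴)/(8·131.0³·7) = 8.3428 N/mm
W = mg = 4.8 × 9.81 = 47.088 N
½kδ² − Wδ − Wh = 0 → δ = (W + √(W² + 2kWh))/k
δ = (47.088 + √(2217.3 + 149281))/8.3428 = (47.088 + 389.23)/8.3428 = 52.299 mm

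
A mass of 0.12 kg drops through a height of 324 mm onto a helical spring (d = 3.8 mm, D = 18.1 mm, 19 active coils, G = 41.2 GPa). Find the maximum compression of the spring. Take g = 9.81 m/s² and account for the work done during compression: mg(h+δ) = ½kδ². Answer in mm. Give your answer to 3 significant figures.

9.07 mm

k = Gd⁴/(8D³N_a) = (41.2×10³)(3.8⁴)/(8·18.1³·19) = 9.5313 N/mm
W = mg = 0.12 × 9.81 = 1.1772 N
½kδ² − Wδ − Wh = 0 → δ = (W + √(W² + 2kWh))/k
δ = (1.1772 + √(1.3858 + 7270.72))/9.5313 = (1.1772 + 85.277)/9.5313 = 9.0705 mm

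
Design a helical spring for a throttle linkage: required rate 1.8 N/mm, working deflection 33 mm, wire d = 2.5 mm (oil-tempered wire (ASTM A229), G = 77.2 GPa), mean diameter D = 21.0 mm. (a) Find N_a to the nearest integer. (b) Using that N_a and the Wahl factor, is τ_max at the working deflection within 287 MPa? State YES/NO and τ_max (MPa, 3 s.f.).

(a) 23 coils; (b) YES, τ_max = 235 MPa

N_a = Gd⁴/(8D³k) = (77.2×10³)(2.5⁴)/(8·21.0³·1.8) = 22.61 → N_a = 23
Actual rate k = Gd⁴/(8D³·23) = 1.7697 N/mm
Working load F = kδ = 1.7697·33 = 58.4 N
C = 21.0/2.5 = 8.4000; K_W = (4C−1)/(4C−4)+0.615/C = 1.1746
τ_max = K_W·8FD/(πd³) = 1.1746·199.87 = 234.76 MPa
τ_max ≤ 287 MPa → acceptable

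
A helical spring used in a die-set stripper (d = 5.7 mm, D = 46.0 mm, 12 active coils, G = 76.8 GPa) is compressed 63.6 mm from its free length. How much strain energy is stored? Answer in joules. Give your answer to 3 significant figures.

k = Gd⁴/(8D³N_a) = (76.8×10³)(5.7⁴)/(8·46.0³·12) = 8.6759 N/mm
U = ½kδ² = 0.5 × 8.6759 × 63.6² = 17547 N·mm = 17.547 J

17.5 J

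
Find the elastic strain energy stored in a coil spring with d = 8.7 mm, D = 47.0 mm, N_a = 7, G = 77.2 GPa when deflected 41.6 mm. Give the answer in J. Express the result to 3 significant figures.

65.8 J

k = Gd⁴/(8D³N_a) = (77.2×10³)(8.7⁴)/(8·47.0³·7) = 76.07 N/mm
U = ½kδ² = 0.5 × 76.07 × 41.6² = 65822 N·mm = 65.822 J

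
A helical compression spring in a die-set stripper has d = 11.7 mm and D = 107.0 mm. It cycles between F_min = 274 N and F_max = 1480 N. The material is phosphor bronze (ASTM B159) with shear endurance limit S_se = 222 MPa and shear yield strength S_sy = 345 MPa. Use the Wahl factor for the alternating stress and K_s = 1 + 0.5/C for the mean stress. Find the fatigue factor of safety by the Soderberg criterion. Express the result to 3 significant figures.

C = D/d = 107.0/11.7 = 9.1453; K_W = (4C−1)/(4C−4)+0.615/C = 1.1593; K_s = 1+0.5/C = 1.0547
F_a = (F_max−F_min)/2 = 603 N; F_m = (F_max+F_min)/2 = 877 N
τ_a = K_W·8F_aD/(πd³) = 1.1593 × 102.58 = 118.93 MPa
τ_m = K_s·8F_mD/(πd³) = 1.0547 × 149.2 = 157.36 MPa
Soderberg: 1/n_f = τ_a/S_se + τ_m/S_sy = 118.93/222 + 157.36/345 = 0.53572 + 0.45610 = 0.99182
n_f = 1/0.99182 = 1.008

1.01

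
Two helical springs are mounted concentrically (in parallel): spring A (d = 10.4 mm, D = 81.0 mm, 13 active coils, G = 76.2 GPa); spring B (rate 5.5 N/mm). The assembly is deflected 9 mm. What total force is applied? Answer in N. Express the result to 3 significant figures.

195 N

k_A = Gd⁴/(8D³N_a) = (76.2×10³)(10.4⁴)/(8·81.0³·13) = 16.129 N/mm
Parallel: k_eq = 16.129 + 5.5 = 21.629 N/mm
F = k_eq·δ = 21.629·9 = 194.66 N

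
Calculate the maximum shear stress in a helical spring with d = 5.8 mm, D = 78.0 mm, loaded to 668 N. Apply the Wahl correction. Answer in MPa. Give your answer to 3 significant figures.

752 MPa

Spring index C = D/d = 78.0/5.8 = 13.4483
K_W = (4C−1)/(4C−4) + 0.615/C = 52.793/49.793 + 0.0457 = 1.1060
τ₀ = 8FD/(πd³) = 8·668·78.0/(π·5.8³) = 416832/612.96 = 680.03 MPa
τ_max = K·τ₀ = 1.1060 × 680.03 = 752.1 MPa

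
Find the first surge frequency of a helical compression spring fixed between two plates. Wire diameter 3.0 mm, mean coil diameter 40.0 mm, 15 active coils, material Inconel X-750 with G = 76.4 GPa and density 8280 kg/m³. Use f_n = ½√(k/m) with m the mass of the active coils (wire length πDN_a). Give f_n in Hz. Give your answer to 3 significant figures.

42.7 Hz

k = Gd⁴/(8D³N_a) = (76.4×10³)(3.0⁴)/(8·40.0³·15) = 0.80578 N/mm = 805.78 N/m
Wire length L = πDN_a = π·40.0·15 = 1885 mm
m = ρ·(πd²/4)·L = 8280 × 7.0686×10⁻⁶ m² × 1.885 m = 0.11032 kg
f_n = ½√(k/m) = 0.5·√(805.78/0.11032) = 0.5·√(7303.9) = 42.731 Hz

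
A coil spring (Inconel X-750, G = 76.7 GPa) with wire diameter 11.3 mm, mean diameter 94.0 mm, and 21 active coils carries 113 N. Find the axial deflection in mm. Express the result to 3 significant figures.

k = Gd⁴/(8D³N_a) = (76.7×10³)(11.3⁴)/(8·94.0³·21) = 8.9622 N/mm
δ = F/k = 113 / 8.9622 = 12.608 mm

12.6 mm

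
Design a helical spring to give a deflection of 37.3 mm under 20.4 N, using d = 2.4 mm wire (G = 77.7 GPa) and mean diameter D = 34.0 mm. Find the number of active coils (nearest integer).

15

Required rate k = F/δ = 20.4/37.3 = 0.54692 N/mm
N_a = Gd⁴/(8D³k) = (77.7×10³ × 2.4⁴)/(8 × 34.0³ × 0.54692)
    = 2.5779e+06 / 171968 = 14.99 → 15 coils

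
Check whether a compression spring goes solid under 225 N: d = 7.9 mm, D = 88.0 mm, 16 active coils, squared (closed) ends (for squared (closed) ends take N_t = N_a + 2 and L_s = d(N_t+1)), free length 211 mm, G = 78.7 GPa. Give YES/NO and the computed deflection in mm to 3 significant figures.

YES, δ = 64.0 mm

k = Gd⁴/(8D³N_a) = (78.7×10³)(7.9⁴)/(8·88.0³·16) = 3.5142 N/mm
N_t = 18; L_s = 7.9·19 = 150.1 mm; δ_solid = L₀ − L_s = 211 − 150.1 = 60.9 mm
δ = F/k = 225/3.5142 = 64.026 mm
δ ≥ δ_solid → spring goes solid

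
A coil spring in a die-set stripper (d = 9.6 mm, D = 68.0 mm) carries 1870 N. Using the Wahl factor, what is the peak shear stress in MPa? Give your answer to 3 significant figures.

Spring index C = D/d = 68.0/9.6 = 7.0833
K_W = (4C−1)/(4C−4) + 0.615/C = 27.333/24.333 + 0.0868 = 1.2101
τ₀ = 8FD/(πd³) = 8·1870·68.0/(π·9.6³) = 1.01728e+06/2779.5 = 366 MPa
τ_max = K·τ₀ = 1.2101 × 366 = 442.9 MPa

443 MPa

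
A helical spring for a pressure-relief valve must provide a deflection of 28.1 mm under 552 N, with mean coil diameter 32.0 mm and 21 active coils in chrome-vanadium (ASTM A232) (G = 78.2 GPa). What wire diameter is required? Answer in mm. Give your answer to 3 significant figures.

Required rate k = F/δ = 552/28.1 = 19.644 N/mm
d = (8D³N_a·k / G)^(1/4) = (8·32.0³·21·19.644 / (78.2×10³))^0.25
  = (1382.9)^0.25 = 6.0981 mm

6.10 mm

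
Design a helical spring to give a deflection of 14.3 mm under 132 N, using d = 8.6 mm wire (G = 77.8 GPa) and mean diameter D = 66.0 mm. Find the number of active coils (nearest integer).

20

Required rate k = F/δ = 132/14.3 = 9.2308 N/mm
N_a = Gd⁴/(8D³k) = (77.8×10³ × 8.6⁴)/(8 × 66.0³ × 9.2308)
    = 4.25572e+08 / 2.12305e+07 = 20.05 → 20 coils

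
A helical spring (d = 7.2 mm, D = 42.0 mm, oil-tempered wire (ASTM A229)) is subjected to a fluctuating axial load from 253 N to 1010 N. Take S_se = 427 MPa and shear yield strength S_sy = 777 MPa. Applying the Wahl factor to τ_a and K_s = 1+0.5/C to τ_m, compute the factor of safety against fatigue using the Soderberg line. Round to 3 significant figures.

C = D/d = 42.0/7.2 = 5.8333; K_W = (4C−1)/(4C−4)+0.615/C = 1.2606; K_s = 1+0.5/C = 1.0857
F_a = (F_max−F_min)/2 = 378.5 N; F_m = (F_max+F_min)/2 = 631.5 N
τ_a = K_W·8F_aD/(πd³) = 1.2606 × 108.46 = 136.72 MPa
τ_m = K_s·8F_mD/(πd³) = 1.0857 × 180.95 = 196.46 MPa
Soderberg: 1/n_f = τ_a/S_se + τ_m/S_sy = 136.72/427 + 196.46/777 = 0.32019 + 0.25285 = 0.57304
n_f = 1/0.57304 = 1.745

1.75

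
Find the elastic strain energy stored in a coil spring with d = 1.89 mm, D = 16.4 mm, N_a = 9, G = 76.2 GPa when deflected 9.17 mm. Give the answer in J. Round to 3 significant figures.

0.129 J

k = Gd⁴/(8D³N_a) = (76.2×10³)(1.89⁴)/(8·16.4³·9) = 3.0615 N/mm
U = ½kδ² = 0.5 × 3.0615 × 9.17² = 128.72 N·mm = 0.12872 J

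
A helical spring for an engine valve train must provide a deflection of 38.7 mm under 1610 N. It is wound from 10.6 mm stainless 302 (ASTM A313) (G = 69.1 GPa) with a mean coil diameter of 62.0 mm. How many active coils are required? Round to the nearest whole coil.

11

Required rate k = F/δ = 1610/38.7 = 41.602 N/mm
N_a = Gd⁴/(8D³k) = (69.1×10³ × 10.6⁴)/(8 × 62.0³ × 41.602)
    = 8.72372e+08 / 7.93195e+07 = 11 → 11 coils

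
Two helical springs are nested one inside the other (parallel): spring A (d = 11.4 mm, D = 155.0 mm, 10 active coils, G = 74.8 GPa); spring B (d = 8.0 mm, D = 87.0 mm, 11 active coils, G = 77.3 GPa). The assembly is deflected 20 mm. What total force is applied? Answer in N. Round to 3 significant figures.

194 N

k_A = Gd⁴/(8D³N_a) = (74.8×10³)(11.4⁴)/(8·155.0³·10) = 4.2407 N/mm
k_B = Gd⁴/(8D³N_a) = (77.3×10³)(8.0⁴)/(8·87.0³·11) = 5.4639 N/mm
Parallel: k_eq = 4.2407 + 5.4639 = 9.7045 N/mm
F = k_eq·δ = 9.7045·20 = 194.09 N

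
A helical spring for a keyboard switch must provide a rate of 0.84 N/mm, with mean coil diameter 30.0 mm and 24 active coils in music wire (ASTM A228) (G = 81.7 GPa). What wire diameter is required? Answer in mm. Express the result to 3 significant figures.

d = (8D³N_a·k / G)^(1/4) = (8·30.0³·24·0.84 / (81.7×10³))^0.25
  = (53.299)^0.25 = 2.7020 mm

2.70 mm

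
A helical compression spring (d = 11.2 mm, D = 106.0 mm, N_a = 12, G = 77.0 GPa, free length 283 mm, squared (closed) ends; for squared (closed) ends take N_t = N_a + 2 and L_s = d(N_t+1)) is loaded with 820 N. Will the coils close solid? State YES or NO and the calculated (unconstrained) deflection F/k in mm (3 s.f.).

NO, δ = 77.4 mm

k = Gd⁴/(8D³N_a) = (77.0×10³)(11.2⁴)/(8·106.0³·12) = 10.597 N/mm
N_t = 14; L_s = 11.2·15 = 168 mm; δ_solid = L₀ − L_s = 283 − 168 = 115 mm
δ = F/k = 820/10.597 = 77.382 mm
δ < δ_solid → spring does not go solid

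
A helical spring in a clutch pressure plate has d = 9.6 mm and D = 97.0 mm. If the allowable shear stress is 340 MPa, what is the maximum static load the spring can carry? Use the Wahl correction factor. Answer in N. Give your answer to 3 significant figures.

1070 N

C = D/d = 97.0/9.6 = 10.1042
K_W = (4C−1)/(4C−4) + 0.615/C = 39.417/36.417 + 0.0609 = 1.1432
τ_max = K·8FD/(πd³) → F_max = τ_allow·πd³/(8DK)
F_max = 340·π·9.6³/(8·97.0·1.1432) = 9.4502e+05/887.16 = 1065.2 N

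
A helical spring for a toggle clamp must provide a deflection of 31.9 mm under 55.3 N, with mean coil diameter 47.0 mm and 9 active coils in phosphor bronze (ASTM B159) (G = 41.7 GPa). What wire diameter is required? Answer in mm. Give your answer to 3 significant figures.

Required rate k = F/δ = 55.3/31.9 = 1.7335 N/mm
d = (8D³N_a·k / G)^(1/4) = (8·47.0³·9·1.7335 / (41.7×10³))^0.25
  = (310.76)^0.25 = 4.1986 mm

4.20 mm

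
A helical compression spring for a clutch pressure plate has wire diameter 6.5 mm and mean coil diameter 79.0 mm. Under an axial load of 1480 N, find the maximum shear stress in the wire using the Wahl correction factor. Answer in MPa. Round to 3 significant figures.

Spring index C = D/d = 79.0/6.5 = 12.1538
K_W = (4C−1)/(4C−4) + 0.615/C = 47.615/44.615 + 0.0506 = 1.1178
τ₀ = 8FD/(πd³) = 8·1480·79.0/(π·6.5³) = 935360/862.76 = 1084.1 MPa
τ_max = K·τ₀ = 1.1178 × 1084.1 = 1211.9 MPa

1210 MPa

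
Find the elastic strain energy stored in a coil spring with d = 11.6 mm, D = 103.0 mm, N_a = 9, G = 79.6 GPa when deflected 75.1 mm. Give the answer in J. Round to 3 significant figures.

51.7 J

k = Gd⁴/(8D³N_a) = (79.6×10³)(11.6⁴)/(8·103.0³·9) = 18.319 N/mm
U = ½kδ² = 0.5 × 18.319 × 75.1² = 51660 N·mm = 51.66 J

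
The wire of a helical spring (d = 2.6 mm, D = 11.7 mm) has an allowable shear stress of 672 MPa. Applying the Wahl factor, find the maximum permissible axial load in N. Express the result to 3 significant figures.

C = D/d = 11.7/2.6 = 4.5000
K_W = (4C−1)/(4C−4) + 0.615/C = 17.000/14.000 + 0.1367 = 1.3510
τ_max = K·8FD/(πd³) → F_max = τ_allow·πd³/(8DK)
F_max = 672·π·2.6³/(8·11.7·1.3510) = 37106/126.45 = 293.44 N

293 N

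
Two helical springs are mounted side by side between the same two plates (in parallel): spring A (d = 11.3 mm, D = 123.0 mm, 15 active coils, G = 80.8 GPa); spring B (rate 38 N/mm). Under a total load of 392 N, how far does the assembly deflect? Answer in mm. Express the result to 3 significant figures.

k_A = Gd⁴/(8D³N_a) = (80.8×10³)(11.3⁴)/(8·123.0³·15) = 5.8997 N/mm
Parallel: k_eq = 5.8997 + 38 = 43.9 N/mm
δ = F/k_eq = 392/43.9 = 8.9294 mm

8.93 mm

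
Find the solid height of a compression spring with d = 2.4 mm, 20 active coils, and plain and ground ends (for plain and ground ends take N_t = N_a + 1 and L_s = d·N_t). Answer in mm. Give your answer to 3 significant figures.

plain and ground ends: N_t = N_a + 1 = 20 + 1 = 21
L_s = d·N_t = 2.4 × 21 = 50.4 mm

50.4 mm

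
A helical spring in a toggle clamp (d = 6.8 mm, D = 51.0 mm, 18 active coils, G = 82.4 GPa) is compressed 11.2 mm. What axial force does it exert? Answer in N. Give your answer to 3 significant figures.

103 N

k = Gd⁴/(8D³N_a) = (82.4×10³)(6.8⁴)/(8·51.0³·18) = 9.2234 N/mm
F = k·δ = 9.2234 × 11.2 = 103.3 N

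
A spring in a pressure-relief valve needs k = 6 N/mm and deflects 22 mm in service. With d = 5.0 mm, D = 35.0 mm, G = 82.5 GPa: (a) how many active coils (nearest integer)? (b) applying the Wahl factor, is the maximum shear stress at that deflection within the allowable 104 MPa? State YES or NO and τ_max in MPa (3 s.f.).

(a) 25 coils; (b) NO, τ_max = 114 MPa

N_a = Gd⁴/(8D³k) = (82.5×10³)(5.0⁴)/(8·35.0³·6) = 25.05 → N_a = 25
Actual rate k = Gd⁴/(8D³·25) = 6.0131 N/mm
Working load F = kδ = 6.0131·22 = 132.29 N
C = 35.0/5.0 = 7.0000; K_W = (4C−1)/(4C−4)+0.615/C = 1.2129
τ_max = K_W·8FD/(πd³) = 1.2129·94.324 = 114.4 MPa
τ_max > 104 MPa → exceeds allowable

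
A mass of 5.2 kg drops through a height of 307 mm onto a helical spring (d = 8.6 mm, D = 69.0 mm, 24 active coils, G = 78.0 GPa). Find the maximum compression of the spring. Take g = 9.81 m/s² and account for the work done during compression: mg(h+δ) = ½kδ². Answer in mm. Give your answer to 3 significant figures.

k = Gd⁴/(8D³N_a) = (78.0×10³)(8.6⁴)/(8·69.0³·24) = 6.7646 N/mm
W = mg = 5.2 × 9.81 = 51.012 N
½kδ² − Wδ − Wh = 0 → δ = (W + √(W² + 2kWh))/k
δ = (51.012 + √(2602.2 + 211875))/6.7646 = (51.012 + 463.12)/6.7646 = 76.003 mm

76.0 mm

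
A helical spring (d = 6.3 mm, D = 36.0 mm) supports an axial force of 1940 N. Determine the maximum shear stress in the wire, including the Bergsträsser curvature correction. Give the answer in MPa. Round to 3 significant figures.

Spring index C = D/d = 36.0/6.3 = 5.7143
K_B = (4C+2)/(4C−3) = 24.857/19.857 = 1.2518
τ₀ = 8FD/(πd³) = 8·1940·36.0/(π·6.3³) = 558720/785.55 = 711.25 MPa
τ_max = K·τ₀ = 1.2518 × 711.25 = 890.34 MPa

890 MPa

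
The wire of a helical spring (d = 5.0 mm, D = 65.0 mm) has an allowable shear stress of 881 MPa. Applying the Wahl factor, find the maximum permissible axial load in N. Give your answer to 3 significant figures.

C = D/d = 65.0/5.0 = 13.0000
K_W = (4C−1)/(4C−4) + 0.615/C = 51.000/48.000 + 0.0473 = 1.1098
τ_max = K·8FD/(πd³) → F_max = τ_allow·πd³/(8DK)
F_max = 881·π·5.0³/(8·65.0·1.1098) = 3.4597e+05/577.1 = 599.49 N

599 N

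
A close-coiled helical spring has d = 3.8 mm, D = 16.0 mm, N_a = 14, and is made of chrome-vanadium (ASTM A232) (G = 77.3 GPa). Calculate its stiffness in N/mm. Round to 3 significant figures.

35.1 N/mm

k = Gd⁴/(8D³N_a) = (77.3×10³ × 3.8⁴) / (8 × 16.0³ × 14)
  = 1.61181e+07 / 458752 = 35.135 N/mm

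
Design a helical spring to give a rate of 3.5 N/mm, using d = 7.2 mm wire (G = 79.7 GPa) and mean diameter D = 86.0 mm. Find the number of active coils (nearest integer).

N_a = Gd⁴/(8D³k) = (79.7×10³ × 7.2⁴)/(8 × 86.0³ × 3.5)
    = 2.14185e+08 / 1.78096e+07 = 12.03 → 12 coils

12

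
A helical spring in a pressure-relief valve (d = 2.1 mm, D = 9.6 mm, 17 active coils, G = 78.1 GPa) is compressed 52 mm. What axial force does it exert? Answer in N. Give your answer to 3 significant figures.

k = Gd⁴/(8D³N_a) = (78.1×10³)(2.1⁴)/(8·9.6³·17) = 12.623 N/mm
F = k·δ = 12.623 × 52 = 656.42 N

656 N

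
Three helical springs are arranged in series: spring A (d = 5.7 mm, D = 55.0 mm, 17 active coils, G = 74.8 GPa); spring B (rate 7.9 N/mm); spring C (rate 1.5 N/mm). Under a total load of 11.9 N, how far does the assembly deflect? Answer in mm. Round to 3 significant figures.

k_A = Gd⁴/(8D³N_a) = (74.8×10³)(5.7⁴)/(8·55.0³·17) = 3.4896 N/mm
Series: 1/k_eq = 1/3.4896 + 1/7.9 + 1/1.5 = 1.0798; k_eq = 0.92608 N/mm
δ = F/k_eq = 11.9/0.92608 = 12.85 mm

12.8 mm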